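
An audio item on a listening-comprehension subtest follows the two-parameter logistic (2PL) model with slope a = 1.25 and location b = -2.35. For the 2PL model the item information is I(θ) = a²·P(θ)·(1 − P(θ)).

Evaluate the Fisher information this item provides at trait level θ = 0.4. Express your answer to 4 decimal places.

0.0471

P = 1/(1+e^{-3.4375}) = 0.9689
P(1−P) = 0.9689 × 0.0311 = 0.0302
I = a² × P(1−P) = 1.25² × 0.0302 = 0.04715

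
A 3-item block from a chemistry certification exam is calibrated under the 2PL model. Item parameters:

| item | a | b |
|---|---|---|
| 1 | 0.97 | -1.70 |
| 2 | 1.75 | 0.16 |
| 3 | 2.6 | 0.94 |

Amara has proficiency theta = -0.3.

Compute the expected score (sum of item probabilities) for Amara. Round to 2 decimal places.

P(theta) = 1 / (1 + exp(−a(theta − b)))
P_1 = 1/(1+e^{-1.3580}) = 0.7954
P_2 = 1/(1+e^{0.8050}) = 0.3090
P_3 = 1/(1+e^{3.2240}) = 0.0383
E[score] = 0.7954 + 0.3090 + 0.0383 = 1.1427

1.14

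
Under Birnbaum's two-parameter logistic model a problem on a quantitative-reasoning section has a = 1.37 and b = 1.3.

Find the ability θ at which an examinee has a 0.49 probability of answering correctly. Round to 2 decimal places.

1.27

P(θ) = 1 / (1 + exp(−a(θ − b)))
logit = ln(0.4900/0.5100) = -0.0400
θ = b + logit/(a) = 1.3 + (-0.0400)/1.3700 = 1.2708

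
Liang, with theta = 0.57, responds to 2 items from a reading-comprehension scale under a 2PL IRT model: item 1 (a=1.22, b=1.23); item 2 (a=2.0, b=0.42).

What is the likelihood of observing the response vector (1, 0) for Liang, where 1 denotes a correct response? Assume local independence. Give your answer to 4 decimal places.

P(theta) = 1 / (1 + exp(−a(theta − b)))
P_1 = 1/(1+e^{0.8052}) = 0.3089
P_2 = 1/(1+e^{-0.3000}) = 0.5744
L = P_1 × (1−P_2) = 0.3089 × 0.4256 = 0.13146

0.1315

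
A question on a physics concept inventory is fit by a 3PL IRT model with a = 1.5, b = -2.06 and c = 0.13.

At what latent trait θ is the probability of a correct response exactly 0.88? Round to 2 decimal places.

-0.84

P(θ) = c + (1 − c) · 1 / (1 + exp(−a(θ − b)))
Remove guessing floor: (0.88 − 0.13)/(1 − 0.13) = 0.8621
logit = ln(0.8621/0.1379) = 1.8326
θ = b + logit/(a) = -2.06 + 1.8326/1.5000 = -0.8383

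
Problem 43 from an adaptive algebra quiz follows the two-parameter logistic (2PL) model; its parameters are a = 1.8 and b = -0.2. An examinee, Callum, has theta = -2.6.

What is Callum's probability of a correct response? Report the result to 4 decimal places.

0.0131

P(theta) = 1 / (1 + exp(−a(theta − b)))
Exponent: 1.8 × (-2.6 − (-0.2)) = -4.3200
1/(1 + e^{4.3200}) = 0.0131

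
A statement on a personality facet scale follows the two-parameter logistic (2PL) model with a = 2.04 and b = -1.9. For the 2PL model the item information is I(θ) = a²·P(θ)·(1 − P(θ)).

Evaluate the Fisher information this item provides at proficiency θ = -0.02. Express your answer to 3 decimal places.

0.086

P = 1/(1+e^{-3.8352}) = 0.9789
P(1−P) = 0.9789 × 0.0211 = 0.0207
I = a² × P(1−P) = 2.04² × 0.0207 = 0.08612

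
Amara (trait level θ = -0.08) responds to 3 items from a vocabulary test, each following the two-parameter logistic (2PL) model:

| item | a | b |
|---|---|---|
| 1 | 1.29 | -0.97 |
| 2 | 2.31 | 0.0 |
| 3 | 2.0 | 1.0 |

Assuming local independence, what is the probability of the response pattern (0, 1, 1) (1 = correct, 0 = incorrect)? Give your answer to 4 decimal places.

P(θ) = 1 / (1 + exp(−a(θ − b)))
P_1 = 1/(1+e^{-1.1481}) = 0.7592
P_2 = 1/(1+e^{0.1848}) = 0.4539
P_3 = 1/(1+e^{2.1600}) = 0.1034
L = (1−P_1) × P_2 × P_3 = 0.2408 × 0.4539 × 0.1034 = 0.01130

0.0113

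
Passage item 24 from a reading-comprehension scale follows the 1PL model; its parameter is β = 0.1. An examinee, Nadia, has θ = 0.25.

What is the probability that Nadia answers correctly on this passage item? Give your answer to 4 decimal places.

P(θ) = 1 / (1 + exp(−(θ − β)))
Exponent: (0.25 − 0.1) = 0.1500
1/(1 + e^{-0.1500}) = 0.5374
P = 0.5374

0.5374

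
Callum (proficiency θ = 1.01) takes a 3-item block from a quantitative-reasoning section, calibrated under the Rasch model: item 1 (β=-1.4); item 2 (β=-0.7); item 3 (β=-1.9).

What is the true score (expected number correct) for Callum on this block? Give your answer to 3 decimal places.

2.713

P(θ) = 1 / (1 + exp(−(θ − β)))
P_1 = 1/(1+e^{-2.4100}) = 0.9176
P_2 = 1/(1+e^{-1.7100}) = 0.8468
P_3 = 1/(1+e^{-2.9100}) = 0.9483
E[score] = 0.9176 + 0.8468 + 0.9483 = 2.7128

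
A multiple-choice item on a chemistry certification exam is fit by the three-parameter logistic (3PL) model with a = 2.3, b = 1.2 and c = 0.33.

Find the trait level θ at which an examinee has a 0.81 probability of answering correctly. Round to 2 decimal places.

1.60

P(θ) = c + (1 − c) · 1 / (1 + exp(−a(θ − b)))
Remove guessing floor: (0.81 − 0.33)/(1 − 0.33) = 0.7164
logit = ln(0.7164/0.2836) = 0.9268
θ = b + logit/(a) = 1.2 + 0.9268/2.3000 = 1.6029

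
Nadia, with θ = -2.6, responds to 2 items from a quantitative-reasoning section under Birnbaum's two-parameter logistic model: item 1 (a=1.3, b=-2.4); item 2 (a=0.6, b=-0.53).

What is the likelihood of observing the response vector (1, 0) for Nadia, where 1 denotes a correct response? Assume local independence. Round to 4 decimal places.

P(θ) = 1 / (1 + exp(−a(θ − b)))
P_1 = 1/(1+e^{0.2600}) = 0.4354
P_2 = 1/(1+e^{1.2420}) = 0.2241
L = P_1 × (1−P_2) = 0.4354 × 0.7759 = 0.33780

0.3378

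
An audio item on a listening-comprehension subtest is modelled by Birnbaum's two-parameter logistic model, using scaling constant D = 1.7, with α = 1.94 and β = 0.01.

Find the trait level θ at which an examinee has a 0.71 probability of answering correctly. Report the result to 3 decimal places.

0.281

P(θ) = 1 / (1 + exp(−D·α(θ − β)))
logit = ln(0.7100/0.2900) = 0.8954
θ = β + logit/(1.7·α) = 0.01 + 0.8954/3.2980 = 0.2815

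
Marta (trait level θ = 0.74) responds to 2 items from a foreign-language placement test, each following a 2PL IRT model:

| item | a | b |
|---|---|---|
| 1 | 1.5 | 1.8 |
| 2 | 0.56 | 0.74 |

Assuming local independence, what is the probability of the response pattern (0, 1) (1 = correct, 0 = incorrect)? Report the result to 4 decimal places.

P(θ) = 1 / (1 + exp(−a(θ − b)))
P_1 = 1/(1+e^{1.5900}) = 0.1694
P_2 = 1/(1+e^{0.0000}) = 0.5000
L = (1−P_1) × P_2 = 0.8306 × 0.5000 = 0.41531

0.4153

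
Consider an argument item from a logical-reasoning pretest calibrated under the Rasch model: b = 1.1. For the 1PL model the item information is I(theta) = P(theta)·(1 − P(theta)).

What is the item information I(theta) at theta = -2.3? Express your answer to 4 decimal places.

P = 1/(1+e^{3.4000}) = 0.0323
P(1−P) = 0.0323 × 0.9677 = 0.0313
I = P(1−P) = 0.03125

0.0313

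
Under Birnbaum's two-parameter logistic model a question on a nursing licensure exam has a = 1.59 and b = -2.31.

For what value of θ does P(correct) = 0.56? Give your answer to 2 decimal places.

P(θ) = 1 / (1 + exp(−a(θ − b)))
logit = ln(0.5600/0.4400) = 0.2412
θ = b + logit/(a) = -2.31 + 0.2412/1.5900 = -2.1583

-2.16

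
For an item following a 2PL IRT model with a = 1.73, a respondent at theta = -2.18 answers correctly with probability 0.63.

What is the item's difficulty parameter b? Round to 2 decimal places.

P(theta) = 1 / (1 + exp(−a(theta − b)))
logit(0.63) = ln(0.63/0.37) = 0.5322
b = theta − logit/(a) = -2.18 − 0.5322/1.7300 = -2.4876

-2.49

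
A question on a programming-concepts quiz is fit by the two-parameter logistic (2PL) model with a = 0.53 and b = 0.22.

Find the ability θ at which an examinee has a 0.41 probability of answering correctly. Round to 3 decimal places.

P(θ) = 1 / (1 + exp(−a(θ − b)))
logit = ln(0.4100/0.5900) = -0.3640
θ = b + logit/(a) = 0.22 + (-0.3640)/0.5300 = -0.4667

-0.467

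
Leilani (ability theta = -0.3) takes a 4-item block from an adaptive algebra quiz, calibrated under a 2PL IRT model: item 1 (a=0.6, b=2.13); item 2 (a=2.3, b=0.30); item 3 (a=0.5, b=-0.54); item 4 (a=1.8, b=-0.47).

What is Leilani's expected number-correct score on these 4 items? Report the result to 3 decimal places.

P(theta) = 1 / (1 + exp(−a(theta − b)))
P_1 = 1/(1+e^{1.4580}) = 0.1888
P_2 = 1/(1+e^{1.3800}) = 0.2010
P_3 = 1/(1+e^{-0.1200}) = 0.5300
P_4 = 1/(1+e^{-0.3060}) = 0.5759
E[score] = 0.1888 + 0.2010 + 0.5300 + 0.5759 = 1.4957

1.496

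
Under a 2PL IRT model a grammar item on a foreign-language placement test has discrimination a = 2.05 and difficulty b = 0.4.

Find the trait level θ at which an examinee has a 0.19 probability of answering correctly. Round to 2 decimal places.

-0.31

P(θ) = 1 / (1 + exp(−a(θ − b)))
logit = ln(0.1900/0.8100) = -1.4500
θ = b + logit/(a) = 0.4 + (-1.4500)/2.0500 = -0.3073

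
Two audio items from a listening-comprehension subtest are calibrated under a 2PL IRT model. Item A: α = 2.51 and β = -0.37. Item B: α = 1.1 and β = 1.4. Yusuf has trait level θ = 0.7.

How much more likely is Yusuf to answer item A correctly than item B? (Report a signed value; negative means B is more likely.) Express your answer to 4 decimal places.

P(θ) = 1 / (1 + exp(−α(θ − β)))
P_A = 0.9362
P_B = 0.3165
P_A − P_B = 0.6197

0.6197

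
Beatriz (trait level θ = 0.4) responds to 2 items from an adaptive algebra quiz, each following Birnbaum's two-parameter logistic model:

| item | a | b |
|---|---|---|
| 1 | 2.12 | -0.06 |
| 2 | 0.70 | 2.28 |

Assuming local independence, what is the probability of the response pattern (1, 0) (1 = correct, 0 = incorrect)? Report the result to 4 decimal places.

0.5726

P(θ) = 1 / (1 + exp(−a(θ − b)))
P_1 = 1/(1+e^{-0.9752}) = 0.7262
P_2 = 1/(1+e^{1.3160}) = 0.2115
L = P_1 × (1−P_2) = 0.7262 × 0.7885 = 0.57258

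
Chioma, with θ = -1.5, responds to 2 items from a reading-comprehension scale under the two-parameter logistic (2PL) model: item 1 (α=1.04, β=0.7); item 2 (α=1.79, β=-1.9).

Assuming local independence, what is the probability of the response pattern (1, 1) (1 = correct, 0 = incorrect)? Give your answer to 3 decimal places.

0.062

P(θ) = 1 / (1 + exp(−α(θ − β)))
P_1 = 1/(1+e^{2.2880}) = 0.0921
P_2 = 1/(1+e^{-0.7160}) = 0.6717
L = P_1 × P_2 = 0.0921 × 0.6717 = 0.06188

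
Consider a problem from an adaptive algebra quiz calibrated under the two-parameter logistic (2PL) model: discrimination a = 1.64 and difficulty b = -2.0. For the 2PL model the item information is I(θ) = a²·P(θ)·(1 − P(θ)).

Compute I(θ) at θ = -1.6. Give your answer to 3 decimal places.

P = 1/(1+e^{-0.6560}) = 0.6584
P(1−P) = 0.6584 × 0.3416 = 0.2249
I = a² × P(1−P) = 1.64² × 0.2249 = 0.60495

0.605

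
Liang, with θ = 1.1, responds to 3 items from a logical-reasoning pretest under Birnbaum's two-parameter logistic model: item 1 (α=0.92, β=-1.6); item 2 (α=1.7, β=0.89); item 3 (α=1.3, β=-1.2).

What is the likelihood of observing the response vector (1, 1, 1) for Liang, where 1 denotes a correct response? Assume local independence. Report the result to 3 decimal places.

P(θ) = 1 / (1 + exp(−α(θ − β)))
P_1 = 1/(1+e^{-2.4840}) = 0.9230
P_2 = 1/(1+e^{-0.3570}) = 0.5883
P_3 = 1/(1+e^{-2.9900}) = 0.9521
L = P_1 × P_2 × P_3 = 0.9230 × 0.5883 × 0.9521 = 0.51702

0.517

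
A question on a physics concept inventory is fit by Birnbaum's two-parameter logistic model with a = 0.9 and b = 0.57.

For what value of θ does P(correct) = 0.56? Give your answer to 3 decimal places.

0.838

P(θ) = 1 / (1 + exp(−a(θ − b)))
logit = ln(0.5600/0.4400) = 0.2412
θ = b + logit/(a) = 0.57 + 0.2412/0.9000 = 0.8380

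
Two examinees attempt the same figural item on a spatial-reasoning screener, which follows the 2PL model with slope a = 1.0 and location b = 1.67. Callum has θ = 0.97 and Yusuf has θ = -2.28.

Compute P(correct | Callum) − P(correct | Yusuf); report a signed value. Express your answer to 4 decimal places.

P(θ) = 1 / (1 + exp(−a(θ − b)))
P(Callum) = 0.3318  [exponent -0.7000]
P(Yusuf) = 0.0189  [exponent -3.9500]
Difference = 0.3318 − 0.0189 = 0.3129

0.3129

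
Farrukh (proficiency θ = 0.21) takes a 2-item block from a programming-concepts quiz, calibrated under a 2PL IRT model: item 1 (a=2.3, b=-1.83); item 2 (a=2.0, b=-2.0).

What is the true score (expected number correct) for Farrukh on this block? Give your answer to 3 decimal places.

1.979

P(θ) = 1 / (1 + exp(−a(θ − b)))
P_1 = 1/(1+e^{-4.6920}) = 0.9909
P_2 = 1/(1+e^{-4.4200}) = 0.9881
E[score] = 0.9909 + 0.9881 = 1.9790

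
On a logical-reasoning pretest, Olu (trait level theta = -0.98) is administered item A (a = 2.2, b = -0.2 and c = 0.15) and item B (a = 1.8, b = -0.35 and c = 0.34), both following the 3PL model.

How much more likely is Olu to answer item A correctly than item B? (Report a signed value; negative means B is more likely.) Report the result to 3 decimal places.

-0.221

P(theta) = c + (1 − c) · 1 / (1 + exp(−a(theta − b)))
P_A = 0.2795
P_B = 0.5007
P_A − P_B = -0.2211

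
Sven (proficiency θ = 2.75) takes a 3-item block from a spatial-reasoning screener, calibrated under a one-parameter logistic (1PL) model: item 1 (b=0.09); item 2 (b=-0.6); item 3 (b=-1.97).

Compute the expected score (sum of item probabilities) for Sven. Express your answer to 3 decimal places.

P(θ) = 1 / (1 + exp(−(θ − b)))
P_1 = 1/(1+e^{-2.6600}) = 0.9346
P_2 = 1/(1+e^{-3.3500}) = 0.9661
P_3 = 1/(1+e^{-4.7200}) = 0.9912
E[score] = 0.9346 + 0.9661 + 0.9912 = 2.8919

2.892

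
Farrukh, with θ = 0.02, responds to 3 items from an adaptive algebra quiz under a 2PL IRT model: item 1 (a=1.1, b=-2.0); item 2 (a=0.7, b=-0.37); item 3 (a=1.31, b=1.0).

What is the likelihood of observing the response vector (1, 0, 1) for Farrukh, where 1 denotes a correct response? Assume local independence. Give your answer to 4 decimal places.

P(θ) = 1 / (1 + exp(−a(θ − b)))
P_1 = 1/(1+e^{-2.2220}) = 0.9022
P_2 = 1/(1+e^{-0.2730}) = 0.5678
P_3 = 1/(1+e^{1.2838}) = 0.2169
L = P_1 × (1−P_2) × P_3 = 0.9022 × 0.4322 × 0.2169 = 0.08457

0.0846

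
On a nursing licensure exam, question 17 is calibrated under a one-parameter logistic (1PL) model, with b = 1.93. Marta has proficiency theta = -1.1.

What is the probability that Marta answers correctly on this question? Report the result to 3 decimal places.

P(theta) = 1 / (1 + exp(−(theta − b)))
Exponent: (-1.1 − 1.93) = -3.0300
1/(1 + e^{3.0300}) = 0.0461
P = 0.0461

0.046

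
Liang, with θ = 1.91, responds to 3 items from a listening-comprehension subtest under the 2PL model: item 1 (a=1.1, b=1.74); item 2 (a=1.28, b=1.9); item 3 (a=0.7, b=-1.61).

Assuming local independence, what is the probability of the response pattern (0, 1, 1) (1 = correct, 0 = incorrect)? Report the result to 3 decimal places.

P(θ) = 1 / (1 + exp(−a(θ − b)))
P_1 = 1/(1+e^{-0.1870}) = 0.5466
P_2 = 1/(1+e^{-0.0128}) = 0.5032
P_3 = 1/(1+e^{-2.4640}) = 0.9216
L = (1−P_1) × P_2 × P_3 = 0.4534 × 0.5032 × 0.9216 = 0.21025

0.210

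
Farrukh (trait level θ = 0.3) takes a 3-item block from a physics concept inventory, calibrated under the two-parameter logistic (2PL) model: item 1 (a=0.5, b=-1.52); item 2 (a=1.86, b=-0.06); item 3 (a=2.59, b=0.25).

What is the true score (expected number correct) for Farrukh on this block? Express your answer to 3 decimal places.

1.907

P(θ) = 1 / (1 + exp(−a(θ − b)))
P_1 = 1/(1+e^{-0.9100}) = 0.7130
P_2 = 1/(1+e^{-0.6696}) = 0.6614
P_3 = 1/(1+e^{-0.1295}) = 0.5323
E[score] = 0.7130 + 0.6614 + 0.5323 = 1.9067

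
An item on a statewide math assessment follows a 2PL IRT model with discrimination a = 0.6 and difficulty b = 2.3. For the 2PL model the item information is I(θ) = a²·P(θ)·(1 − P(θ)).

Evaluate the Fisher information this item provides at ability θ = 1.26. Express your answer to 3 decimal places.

0.082

P = 1/(1+e^{0.6240}) = 0.3489
P(1−P) = 0.3489 × 0.6511 = 0.2272
I = a² × P(1−P) = 0.6² × 0.2272 = 0.08178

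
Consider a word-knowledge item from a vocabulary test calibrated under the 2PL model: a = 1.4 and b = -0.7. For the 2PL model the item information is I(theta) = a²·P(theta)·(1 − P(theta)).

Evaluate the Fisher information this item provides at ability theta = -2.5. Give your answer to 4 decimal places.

P = 1/(1+e^{2.5200}) = 0.0745
P(1−P) = 0.0745 × 0.9255 = 0.0689
I = a² × P(1−P) = 1.4² × 0.0689 = 0.13509

0.1351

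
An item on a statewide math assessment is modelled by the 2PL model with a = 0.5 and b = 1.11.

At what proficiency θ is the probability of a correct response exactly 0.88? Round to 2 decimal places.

P(θ) = 1 / (1 + exp(−a(θ − b)))
logit = ln(0.8800/0.1200) = 1.9924
θ = b + logit/(a) = 1.11 + 1.9924/0.5000 = 5.0949

5.09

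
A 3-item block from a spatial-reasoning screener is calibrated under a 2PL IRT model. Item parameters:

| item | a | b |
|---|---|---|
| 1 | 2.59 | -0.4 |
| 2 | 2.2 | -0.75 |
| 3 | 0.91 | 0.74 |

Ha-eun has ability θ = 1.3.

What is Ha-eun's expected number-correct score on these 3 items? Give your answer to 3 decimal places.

P(θ) = 1 / (1 + exp(−a(θ − b)))
P_1 = 1/(1+e^{-4.4030}) = 0.9879
P_2 = 1/(1+e^{-4.5100}) = 0.9891
P_3 = 1/(1+e^{-0.5096}) = 0.6247
E[score] = 0.9879 + 0.9891 + 0.6247 = 2.6017

2.602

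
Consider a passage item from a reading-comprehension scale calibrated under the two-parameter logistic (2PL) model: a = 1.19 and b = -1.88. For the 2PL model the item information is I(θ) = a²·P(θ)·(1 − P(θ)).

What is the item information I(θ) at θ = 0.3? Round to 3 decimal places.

0.092

P = 1/(1+e^{-2.5942}) = 0.9305
P(1−P) = 0.9305 × 0.0695 = 0.0647
I = a² × P(1−P) = 1.19² × 0.0647 = 0.09159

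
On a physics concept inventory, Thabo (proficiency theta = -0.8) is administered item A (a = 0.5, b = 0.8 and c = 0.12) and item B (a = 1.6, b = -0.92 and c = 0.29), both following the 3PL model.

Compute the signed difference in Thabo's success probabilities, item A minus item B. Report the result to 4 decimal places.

P(theta) = c + (1 − c) · 1 / (1 + exp(−a(theta − b)))
P_A = 0.3928
P_B = 0.6790
P_A − P_B = -0.2862

-0.2862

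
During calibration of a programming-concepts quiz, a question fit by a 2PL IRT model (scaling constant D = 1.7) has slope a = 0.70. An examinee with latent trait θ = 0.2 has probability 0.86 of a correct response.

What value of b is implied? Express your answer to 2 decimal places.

P(θ) = 1 / (1 + exp(−D·a(θ − b)))
logit(0.86) = ln(0.86/0.14) = 1.8153
b = θ − logit/(1.7·a) = 0.2 − 1.8153/1.1900 = -1.3255

-1.33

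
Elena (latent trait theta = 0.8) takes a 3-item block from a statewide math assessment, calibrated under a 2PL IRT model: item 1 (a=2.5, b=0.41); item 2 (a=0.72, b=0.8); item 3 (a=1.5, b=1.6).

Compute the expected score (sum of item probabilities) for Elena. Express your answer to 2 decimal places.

1.46

P(theta) = 1 / (1 + exp(−a(theta − b)))
P_1 = 1/(1+e^{-0.9750}) = 0.7261
P_2 = 1/(1+e^{0.0000}) = 0.5000
P_3 = 1/(1+e^{1.2000}) = 0.2315
E[score] = 0.7261 + 0.5000 + 0.2315 = 1.4576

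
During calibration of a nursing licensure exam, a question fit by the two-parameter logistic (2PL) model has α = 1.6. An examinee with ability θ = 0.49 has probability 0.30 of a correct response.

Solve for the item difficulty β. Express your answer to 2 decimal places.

1.02

P(θ) = 1 / (1 + exp(−α(θ − β)))
logit(0.30) = ln(0.30/0.70) = -0.8473
β = θ − logit/(α) = 0.49 − (-0.8473)/1.6000 = 1.0196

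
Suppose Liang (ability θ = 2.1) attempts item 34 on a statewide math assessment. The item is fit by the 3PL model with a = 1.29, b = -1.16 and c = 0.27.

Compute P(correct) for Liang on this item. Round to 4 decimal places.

0.9893

P(θ) = c + (1 − c) · 1 / (1 + exp(−a(θ − b)))
Exponent: 1.29 × (2.1 − (-1.16)) = 4.2054
1/(1 + e^{-4.2054}) = 0.9853
P = 0.27 + 0.73 × 0.9853 = 0.9893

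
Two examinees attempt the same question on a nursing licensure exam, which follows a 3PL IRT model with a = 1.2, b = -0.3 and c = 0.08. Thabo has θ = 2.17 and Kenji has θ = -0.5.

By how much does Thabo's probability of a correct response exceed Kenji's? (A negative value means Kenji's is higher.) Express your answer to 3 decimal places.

P(θ) = c + (1 − c) · 1 / (1 + exp(−a(θ − b)))
P(Thabo) = 0.9548  [exponent 2.9640]
P(Kenji) = 0.4851  [exponent -0.2400]
Difference = 0.9548 − 0.4851 = 0.4698

0.470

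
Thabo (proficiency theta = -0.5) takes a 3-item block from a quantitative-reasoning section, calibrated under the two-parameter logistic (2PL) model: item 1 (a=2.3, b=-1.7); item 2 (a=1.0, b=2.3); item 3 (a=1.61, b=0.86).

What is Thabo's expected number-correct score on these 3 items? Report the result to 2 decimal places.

1.10

P(theta) = 1 / (1 + exp(−a(theta − b)))
P_1 = 1/(1+e^{-2.7600}) = 0.9405
P_2 = 1/(1+e^{2.8000}) = 0.0573
P_3 = 1/(1+e^{2.1896}) = 0.1007
E[score] = 0.9405 + 0.0573 + 0.1007 = 1.0985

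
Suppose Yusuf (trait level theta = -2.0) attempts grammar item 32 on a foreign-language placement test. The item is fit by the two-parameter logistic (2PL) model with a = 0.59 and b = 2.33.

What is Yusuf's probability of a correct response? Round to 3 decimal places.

P(theta) = 1 / (1 + exp(−a(theta − b)))
Exponent: 0.59 × (-2.0 − 2.33) = -2.5547
1/(1 + e^{2.5547}) = 0.0721

0.072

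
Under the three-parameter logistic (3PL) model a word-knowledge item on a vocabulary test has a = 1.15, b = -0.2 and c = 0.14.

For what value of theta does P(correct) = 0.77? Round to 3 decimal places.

P(theta) = c + (1 − c) · 1 / (1 + exp(−a(theta − b)))
Remove guessing floor: (0.77 − 0.14)/(1 − 0.14) = 0.7326
logit = ln(0.7326/0.2674) = 1.0076
theta = b + logit/(a) = -0.2 + 1.0076/1.1500 = 0.6762

0.676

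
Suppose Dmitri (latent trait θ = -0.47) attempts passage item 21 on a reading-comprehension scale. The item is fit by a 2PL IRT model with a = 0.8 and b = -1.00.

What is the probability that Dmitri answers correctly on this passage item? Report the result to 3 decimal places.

0.604

P(θ) = 1 / (1 + exp(−a(θ − b)))
Exponent: 0.8 × (-0.47 − (-1.00)) = 0.4240
1/(1 + e^{-0.4240}) = 0.6044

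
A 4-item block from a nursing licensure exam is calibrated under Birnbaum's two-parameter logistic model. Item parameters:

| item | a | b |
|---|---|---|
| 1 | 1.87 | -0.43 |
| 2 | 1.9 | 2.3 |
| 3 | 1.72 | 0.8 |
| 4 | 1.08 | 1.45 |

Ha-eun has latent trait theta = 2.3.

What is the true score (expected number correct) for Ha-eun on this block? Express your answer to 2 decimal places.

P(theta) = 1 / (1 + exp(−a(theta − b)))
P_1 = 1/(1+e^{-5.1051}) = 0.9940
P_2 = 1/(1+e^{0.0000}) = 0.5000
P_3 = 1/(1+e^{-2.5800}) = 0.9296
P_4 = 1/(1+e^{-0.9180}) = 0.7146
E[score] = 0.9940 + 0.5000 + 0.9296 + 0.7146 = 3.1382

3.14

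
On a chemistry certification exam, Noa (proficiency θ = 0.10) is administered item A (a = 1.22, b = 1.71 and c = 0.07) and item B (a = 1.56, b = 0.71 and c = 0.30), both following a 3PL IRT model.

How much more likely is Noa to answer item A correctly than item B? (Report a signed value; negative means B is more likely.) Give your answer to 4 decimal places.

P(θ) = c + (1 − c) · 1 / (1 + exp(−a(θ − b)))
P_A = 0.1844
P_B = 0.4950
P_A − P_B = -0.3106

-0.3106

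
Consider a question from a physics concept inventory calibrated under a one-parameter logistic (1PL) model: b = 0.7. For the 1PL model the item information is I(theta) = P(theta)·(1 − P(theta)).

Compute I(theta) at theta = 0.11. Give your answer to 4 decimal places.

0.2294

P = 1/(1+e^{0.5900}) = 0.3566
P(1−P) = 0.3566 × 0.6434 = 0.2294
I = P(1−P) = 0.22945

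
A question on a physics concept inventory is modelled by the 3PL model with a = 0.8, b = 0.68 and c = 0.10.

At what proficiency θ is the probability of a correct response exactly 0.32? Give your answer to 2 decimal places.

P(θ) = c + (1 − c) · 1 / (1 + exp(−a(θ − b)))
Remove guessing floor: (0.32 − 0.10)/(1 − 0.10) = 0.2444
logit = ln(0.2444/0.7556) = -1.1285
θ = b + logit/(a) = 0.68 + (-1.1285)/0.8000 = -0.7306

-0.73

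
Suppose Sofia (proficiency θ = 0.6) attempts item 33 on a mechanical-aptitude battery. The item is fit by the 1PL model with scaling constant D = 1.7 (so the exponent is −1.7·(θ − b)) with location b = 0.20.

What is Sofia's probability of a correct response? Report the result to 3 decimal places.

0.664

P(θ) = 1 / (1 + exp(−D·(θ − b)))
Exponent: 1.7 × (0.6 − 0.20) = 0.6800
1/(1 + e^{-0.6800}) = 0.6637
P = 0.6637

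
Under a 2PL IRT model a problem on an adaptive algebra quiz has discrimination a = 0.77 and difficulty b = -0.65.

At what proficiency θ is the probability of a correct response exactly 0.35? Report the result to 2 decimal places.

P(θ) = 1 / (1 + exp(−a(θ − b)))
logit = ln(0.3500/0.6500) = -0.6190
θ = b + logit/(a) = -0.65 + (-0.6190)/0.7700 = -1.4539

-1.45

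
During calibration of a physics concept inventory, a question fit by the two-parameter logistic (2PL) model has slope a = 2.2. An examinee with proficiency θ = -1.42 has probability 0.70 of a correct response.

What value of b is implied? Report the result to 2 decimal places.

P(θ) = 1 / (1 + exp(−a(θ − b)))
logit(0.70) = ln(0.70/0.30) = 0.8473
b = θ − logit/(a) = -1.42 − 0.8473/2.2000 = -1.8051

-1.81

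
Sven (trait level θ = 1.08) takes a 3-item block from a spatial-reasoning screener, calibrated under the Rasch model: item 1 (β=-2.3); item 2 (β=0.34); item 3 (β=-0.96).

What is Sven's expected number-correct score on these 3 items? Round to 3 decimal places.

2.529

P(θ) = 1 / (1 + exp(−(θ − β)))
P_1 = 1/(1+e^{-3.3800}) = 0.9671
P_2 = 1/(1+e^{-0.7400}) = 0.6770
P_3 = 1/(1+e^{-2.0400}) = 0.8849
E[score] = 0.9671 + 0.6770 + 0.8849 = 2.5290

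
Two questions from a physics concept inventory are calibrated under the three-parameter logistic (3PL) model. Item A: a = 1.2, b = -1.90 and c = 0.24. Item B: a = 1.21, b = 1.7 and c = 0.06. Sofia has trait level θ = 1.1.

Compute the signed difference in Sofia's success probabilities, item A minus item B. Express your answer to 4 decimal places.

P(θ) = c + (1 − c) · 1 / (1 + exp(−a(θ − b)))
P_A = 0.9798
P_B = 0.3665
P_A − P_B = 0.6133

0.6133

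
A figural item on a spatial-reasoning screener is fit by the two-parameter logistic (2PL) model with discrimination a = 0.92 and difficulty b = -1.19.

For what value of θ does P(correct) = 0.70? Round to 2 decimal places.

-0.27

P(θ) = 1 / (1 + exp(−a(θ − b)))
logit = ln(0.7000/0.3000) = 0.8473
θ = b + logit/(a) = -1.19 + 0.8473/0.9200 = -0.2690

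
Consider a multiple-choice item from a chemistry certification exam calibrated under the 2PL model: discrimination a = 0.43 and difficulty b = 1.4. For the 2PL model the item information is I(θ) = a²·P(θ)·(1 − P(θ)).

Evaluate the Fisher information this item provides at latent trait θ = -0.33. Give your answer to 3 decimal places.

P = 1/(1+e^{0.7439}) = 0.3222
P(1−P) = 0.3222 × 0.6778 = 0.2184
I = a² × P(1−P) = 0.43² × 0.2184 = 0.04038

0.040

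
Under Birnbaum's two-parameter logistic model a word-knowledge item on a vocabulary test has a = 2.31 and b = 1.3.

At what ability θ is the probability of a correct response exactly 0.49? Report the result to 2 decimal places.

1.28

P(θ) = 1 / (1 + exp(−a(θ − b)))
logit = ln(0.4900/0.5100) = -0.0400
θ = b + logit/(a) = 1.3 + (-0.0400)/2.3100 = 1.2827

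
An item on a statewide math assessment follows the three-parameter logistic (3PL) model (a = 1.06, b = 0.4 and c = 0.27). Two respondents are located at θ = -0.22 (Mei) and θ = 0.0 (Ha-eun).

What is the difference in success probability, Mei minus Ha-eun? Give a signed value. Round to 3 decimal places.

-0.040

P(θ) = c + (1 − c) · 1 / (1 + exp(−a(θ − b)))
P(Mei) = 0.5192  [exponent -0.6572]
P(Ha-eun) = 0.5588  [exponent -0.4240]
Difference = 0.5192 − 0.5588 = -0.0396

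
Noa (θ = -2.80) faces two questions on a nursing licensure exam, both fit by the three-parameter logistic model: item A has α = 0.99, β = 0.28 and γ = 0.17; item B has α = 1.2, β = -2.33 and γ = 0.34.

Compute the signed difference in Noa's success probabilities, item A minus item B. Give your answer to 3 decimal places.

-0.372

P(θ) = γ + (1 − γ) · 1 / (1 + exp(−α(θ − β)))
P_A = 0.2076
P_B = 0.5793
P_A − P_B = -0.3718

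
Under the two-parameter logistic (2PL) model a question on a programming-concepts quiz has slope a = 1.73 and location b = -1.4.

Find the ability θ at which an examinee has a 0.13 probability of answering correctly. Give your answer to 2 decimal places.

-2.50

P(θ) = 1 / (1 + exp(−a(θ − b)))
logit = ln(0.1300/0.8700) = -1.9010
θ = b + logit/(a) = -1.4 + (-1.9010)/1.7300 = -2.4988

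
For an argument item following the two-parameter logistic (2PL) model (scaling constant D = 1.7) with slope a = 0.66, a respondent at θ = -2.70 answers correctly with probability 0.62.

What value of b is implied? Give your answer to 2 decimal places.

P(θ) = 1 / (1 + exp(−D·a(θ − b)))
logit(0.62) = ln(0.62/0.38) = 0.4895
b = θ − logit/(1.7·a) = -2.70 − 0.4895/1.1220 = -3.1363

-3.14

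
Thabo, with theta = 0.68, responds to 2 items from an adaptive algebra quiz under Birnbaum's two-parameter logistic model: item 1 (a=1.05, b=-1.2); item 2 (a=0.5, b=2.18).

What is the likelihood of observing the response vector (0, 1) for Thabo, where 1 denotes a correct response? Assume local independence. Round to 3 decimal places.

P(theta) = 1 / (1 + exp(−a(theta − b)))
P_1 = 1/(1+e^{-1.9740}) = 0.8780
P_2 = 1/(1+e^{0.7500}) = 0.3208
L = (1−P_1) × P_2 = 0.1220 × 0.3208 = 0.03913

0.039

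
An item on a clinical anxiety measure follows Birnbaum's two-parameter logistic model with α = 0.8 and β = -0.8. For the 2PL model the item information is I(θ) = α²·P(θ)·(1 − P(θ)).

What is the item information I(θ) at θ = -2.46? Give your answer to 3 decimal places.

0.106

P = 1/(1+e^{1.3280}) = 0.2095
P(1−P) = 0.2095 × 0.7905 = 0.1656
I = α² × P(1−P) = 0.8² × 0.1656 = 0.10599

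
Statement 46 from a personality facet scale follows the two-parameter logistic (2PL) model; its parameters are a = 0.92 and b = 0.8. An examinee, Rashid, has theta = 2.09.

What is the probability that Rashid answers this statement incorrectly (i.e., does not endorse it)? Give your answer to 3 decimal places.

0.234

P(theta) = 1 / (1 + exp(−a(theta − b)))
Exponent: 0.92 × (2.09 − 0.8) = 1.1868
1/(1 + e^{-1.1868}) = 0.7662
P(incorrect) = 1 − 0.7662 = 0.2338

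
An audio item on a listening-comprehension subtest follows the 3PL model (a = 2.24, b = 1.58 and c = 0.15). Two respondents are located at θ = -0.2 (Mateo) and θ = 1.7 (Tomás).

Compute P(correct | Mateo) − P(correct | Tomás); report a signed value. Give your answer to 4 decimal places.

-0.4663

P(θ) = c + (1 − c) · 1 / (1 + exp(−a(θ − b)))
P(Mateo) = 0.1655  [exponent -3.9872]
P(Tomás) = 0.6318  [exponent 0.2688]
Difference = 0.1655 − 0.6318 = -0.4663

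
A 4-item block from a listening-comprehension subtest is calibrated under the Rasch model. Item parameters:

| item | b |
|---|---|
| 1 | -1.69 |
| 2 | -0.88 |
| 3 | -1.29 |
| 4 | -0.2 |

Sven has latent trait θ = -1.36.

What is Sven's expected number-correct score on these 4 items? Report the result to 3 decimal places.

1.685

P(θ) = 1 / (1 + exp(−(θ − b)))
P_1 = 1/(1+e^{-0.3300}) = 0.5818
P_2 = 1/(1+e^{0.4800}) = 0.3823
P_3 = 1/(1+e^{0.0700}) = 0.4825
P_4 = 1/(1+e^{1.1600}) = 0.2387
E[score] = 0.5818 + 0.3823 + 0.4825 + 0.2387 = 1.6852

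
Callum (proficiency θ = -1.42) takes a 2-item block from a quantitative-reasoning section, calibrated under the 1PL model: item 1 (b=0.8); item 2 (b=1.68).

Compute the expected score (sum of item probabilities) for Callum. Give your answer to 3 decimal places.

P(θ) = 1 / (1 + exp(−(θ − b)))
P_1 = 1/(1+e^{2.2200}) = 0.0980
P_2 = 1/(1+e^{3.1000}) = 0.0431
E[score] = 0.0980 + 0.0431 = 0.1411

0.141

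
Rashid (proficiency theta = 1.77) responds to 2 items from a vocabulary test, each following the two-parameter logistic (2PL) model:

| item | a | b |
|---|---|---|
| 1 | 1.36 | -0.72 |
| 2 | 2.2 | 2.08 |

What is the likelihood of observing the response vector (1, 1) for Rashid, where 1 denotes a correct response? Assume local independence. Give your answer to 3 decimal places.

P(theta) = 1 / (1 + exp(−a(theta − b)))
P_1 = 1/(1+e^{-3.3864}) = 0.9673
P_2 = 1/(1+e^{0.6820}) = 0.3358
L = P_1 × P_2 = 0.9673 × 0.3358 = 0.32483

0.325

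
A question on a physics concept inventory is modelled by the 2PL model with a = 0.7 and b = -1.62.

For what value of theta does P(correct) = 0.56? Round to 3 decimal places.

-1.275

P(theta) = 1 / (1 + exp(−a(theta − b)))
logit = ln(0.5600/0.4400) = 0.2412
theta = b + logit/(a) = -1.62 + 0.2412/0.7000 = -1.2755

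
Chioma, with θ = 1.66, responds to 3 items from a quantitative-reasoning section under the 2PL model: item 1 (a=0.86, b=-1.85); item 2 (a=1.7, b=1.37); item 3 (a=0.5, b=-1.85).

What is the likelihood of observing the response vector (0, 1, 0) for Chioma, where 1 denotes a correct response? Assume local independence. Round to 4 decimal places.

0.0043

P(θ) = 1 / (1 + exp(−a(θ − b)))
P_1 = 1/(1+e^{-3.0186}) = 0.9534
P_2 = 1/(1+e^{-0.4930}) = 0.6208
P_3 = 1/(1+e^{-1.7550}) = 0.8526
L = (1−P_1) × P_2 × (1−P_3) = 0.0466 × 0.6208 × 0.1474 = 0.00426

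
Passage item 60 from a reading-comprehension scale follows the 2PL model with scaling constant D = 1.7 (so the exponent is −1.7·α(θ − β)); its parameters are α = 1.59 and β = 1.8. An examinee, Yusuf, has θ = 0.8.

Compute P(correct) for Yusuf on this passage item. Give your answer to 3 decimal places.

0.063

P(θ) = 1 / (1 + exp(−D·α(θ − β)))
Exponent: 1.7 × 1.59 × (0.8 − 1.8) = -2.7030
1/(1 + e^{2.7030}) = 0.0628
P = 0.0628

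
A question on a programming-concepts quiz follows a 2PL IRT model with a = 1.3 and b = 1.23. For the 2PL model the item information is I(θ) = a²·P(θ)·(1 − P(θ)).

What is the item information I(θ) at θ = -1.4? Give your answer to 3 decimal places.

P = 1/(1+e^{3.4190}) = 0.0317
P(1−P) = 0.0317 × 0.9683 = 0.0307
I = a² × P(1−P) = 1.3² × 0.0307 = 0.05189

0.052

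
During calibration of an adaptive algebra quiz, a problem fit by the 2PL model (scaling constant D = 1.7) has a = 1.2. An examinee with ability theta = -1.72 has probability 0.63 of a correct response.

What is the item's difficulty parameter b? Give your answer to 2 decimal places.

-1.98

P(theta) = 1 / (1 + exp(−D·a(theta − b)))
logit(0.63) = ln(0.63/0.37) = 0.5322
b = theta − logit/(1.7·a) = -1.72 − 0.5322/2.0400 = -1.9809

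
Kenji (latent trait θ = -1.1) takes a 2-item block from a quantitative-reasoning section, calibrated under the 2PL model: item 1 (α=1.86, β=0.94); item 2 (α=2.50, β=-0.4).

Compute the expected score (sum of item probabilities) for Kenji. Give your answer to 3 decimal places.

P(θ) = 1 / (1 + exp(−α(θ − β)))
P_1 = 1/(1+e^{3.7944}) = 0.0220
P_2 = 1/(1+e^{1.7500}) = 0.1480
E[score] = 0.0220 + 0.1480 = 0.1700

0.170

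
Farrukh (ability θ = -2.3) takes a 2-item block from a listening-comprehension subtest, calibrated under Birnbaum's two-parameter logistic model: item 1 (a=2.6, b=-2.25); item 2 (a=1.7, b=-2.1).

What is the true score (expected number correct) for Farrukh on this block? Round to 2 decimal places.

P(θ) = 1 / (1 + exp(−a(θ − b)))
P_1 = 1/(1+e^{0.1300}) = 0.4675
P_2 = 1/(1+e^{0.3400}) = 0.4158
E[score] = 0.4675 + 0.4158 = 0.8834

0.88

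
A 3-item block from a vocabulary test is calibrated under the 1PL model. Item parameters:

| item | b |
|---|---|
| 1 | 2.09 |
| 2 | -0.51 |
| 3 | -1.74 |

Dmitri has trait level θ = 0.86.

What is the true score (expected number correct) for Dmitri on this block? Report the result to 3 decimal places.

P(θ) = 1 / (1 + exp(−(θ − b)))
P_1 = 1/(1+e^{1.2300}) = 0.2262
P_2 = 1/(1+e^{-1.3700}) = 0.7974
P_3 = 1/(1+e^{-2.6000}) = 0.9309
E[score] = 0.2262 + 0.7974 + 0.9309 = 1.9544

1.954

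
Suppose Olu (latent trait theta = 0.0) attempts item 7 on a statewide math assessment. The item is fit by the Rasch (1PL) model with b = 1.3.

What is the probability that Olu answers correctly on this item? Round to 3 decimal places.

P(theta) = 1 / (1 + exp(−(theta − b)))
Exponent: (0.0 − 1.3) = -1.3000
1/(1 + e^{1.3000}) = 0.2142
P = 0.2142

0.214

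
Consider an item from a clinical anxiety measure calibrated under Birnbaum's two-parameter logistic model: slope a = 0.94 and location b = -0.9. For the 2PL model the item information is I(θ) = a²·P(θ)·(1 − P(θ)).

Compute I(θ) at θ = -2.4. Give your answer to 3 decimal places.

P = 1/(1+e^{1.4100}) = 0.1962
P(1−P) = 0.1962 × 0.8038 = 0.1577
I = a² × P(1−P) = 0.94² × 0.1577 = 0.13937

0.139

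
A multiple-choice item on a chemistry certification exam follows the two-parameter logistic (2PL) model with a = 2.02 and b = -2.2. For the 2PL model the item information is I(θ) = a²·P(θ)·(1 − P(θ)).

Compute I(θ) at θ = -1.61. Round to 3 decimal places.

0.729

P = 1/(1+e^{-1.1918}) = 0.7671
P(1−P) = 0.7671 × 0.2329 = 0.1787
I = a² × P(1−P) = 2.02² × 0.1787 = 0.72908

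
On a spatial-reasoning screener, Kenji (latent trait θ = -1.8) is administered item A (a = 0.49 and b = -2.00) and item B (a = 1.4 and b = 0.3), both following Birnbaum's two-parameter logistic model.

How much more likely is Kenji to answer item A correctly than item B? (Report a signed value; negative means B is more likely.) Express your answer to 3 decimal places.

0.474

P(θ) = 1 / (1 + exp(−a(θ − b)))
P_A = 0.5245
P_B = 0.0502
P_A − P_B = 0.4743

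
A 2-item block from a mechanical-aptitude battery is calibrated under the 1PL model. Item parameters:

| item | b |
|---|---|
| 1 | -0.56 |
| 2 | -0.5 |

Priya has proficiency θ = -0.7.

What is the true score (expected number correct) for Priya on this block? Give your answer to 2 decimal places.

P(θ) = 1 / (1 + exp(−(θ − b)))
P_1 = 1/(1+e^{0.1400}) = 0.4651
P_2 = 1/(1+e^{0.2000}) = 0.4502
E[score] = 0.4651 + 0.4502 = 0.9152

0.92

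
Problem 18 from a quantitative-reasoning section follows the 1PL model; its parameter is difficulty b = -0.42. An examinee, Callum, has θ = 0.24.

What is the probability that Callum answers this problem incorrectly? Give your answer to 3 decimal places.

P(θ) = 1 / (1 + exp(−(θ − b)))
Exponent: (0.24 − (-0.42)) = 0.6600
1/(1 + e^{-0.6600}) = 0.6593
P = 0.6593
P(incorrect) = 1 − 0.6593 = 0.3407

0.341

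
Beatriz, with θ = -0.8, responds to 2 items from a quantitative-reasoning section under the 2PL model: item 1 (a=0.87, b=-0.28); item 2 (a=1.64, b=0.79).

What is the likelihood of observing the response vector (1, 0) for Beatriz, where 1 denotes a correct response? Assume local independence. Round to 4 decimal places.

P(θ) = 1 / (1 + exp(−a(θ − b)))
P_1 = 1/(1+e^{0.4524}) = 0.3888
P_2 = 1/(1+e^{2.6076}) = 0.0687
L = P_1 × (1−P_2) = 0.3888 × 0.9313 = 0.36210

0.3621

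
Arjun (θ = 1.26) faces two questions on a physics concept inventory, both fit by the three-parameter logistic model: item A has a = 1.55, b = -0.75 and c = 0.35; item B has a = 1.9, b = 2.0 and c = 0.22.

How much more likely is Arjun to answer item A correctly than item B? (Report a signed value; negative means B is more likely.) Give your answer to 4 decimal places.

P(θ) = c + (1 − c) · 1 / (1 + exp(−a(θ − b)))
P_A = 0.9724
P_B = 0.3736
P_A − P_B = 0.5988

0.5988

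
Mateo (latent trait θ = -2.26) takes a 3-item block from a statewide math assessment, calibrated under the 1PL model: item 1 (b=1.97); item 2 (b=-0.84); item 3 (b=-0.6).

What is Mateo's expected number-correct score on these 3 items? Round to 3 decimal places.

0.369

P(θ) = 1 / (1 + exp(−(θ − b)))
P_1 = 1/(1+e^{4.2300}) = 0.0143
P_2 = 1/(1+e^{1.4200}) = 0.1947
P_3 = 1/(1+e^{1.6600}) = 0.1598
E[score] = 0.0143 + 0.1947 + 0.1598 = 0.3688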